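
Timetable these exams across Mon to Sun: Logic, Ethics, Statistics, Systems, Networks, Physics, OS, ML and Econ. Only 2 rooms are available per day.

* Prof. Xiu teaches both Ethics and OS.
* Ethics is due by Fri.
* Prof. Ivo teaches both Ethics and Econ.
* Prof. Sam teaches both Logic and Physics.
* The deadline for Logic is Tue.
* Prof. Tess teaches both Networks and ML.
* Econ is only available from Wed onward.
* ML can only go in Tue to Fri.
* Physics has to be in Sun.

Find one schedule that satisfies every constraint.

OS=Thu, Networks=Thu, Physics=Sun, Ethics=Mon, Econ=Wed, Logic=Mon, ML=Tue, Systems=Wed, Statistics=Tue

Checking: Ethics(Mon) != Econ(Wed); Ethics(Mon) != OS(Thu); Networks(Thu) != ML(Tue); Logic(Mon) != Physics(Sun); Econ=Wed in [Wed,Sun]; Logic=Mon in [Mon,Tue]; Physics=Sun in [Sun,Sun]; Ethics=Mon in [Mon,Fri]; ML=Tue in [Tue,Fri]; max 2 per day (cap 2).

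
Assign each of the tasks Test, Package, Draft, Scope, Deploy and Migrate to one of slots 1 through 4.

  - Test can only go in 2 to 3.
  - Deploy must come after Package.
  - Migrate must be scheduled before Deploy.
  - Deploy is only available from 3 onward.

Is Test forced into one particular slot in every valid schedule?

Test can be 2 (e.g. Draft in 1; Package in 1; Test in 2; Migrate in 1; Deploy in 3; Scope in 1) or 3 (e.g. Migrate -> 1, Draft -> 1, Package -> 1, Scope -> 1, Test -> 3, Deploy -> 3).

No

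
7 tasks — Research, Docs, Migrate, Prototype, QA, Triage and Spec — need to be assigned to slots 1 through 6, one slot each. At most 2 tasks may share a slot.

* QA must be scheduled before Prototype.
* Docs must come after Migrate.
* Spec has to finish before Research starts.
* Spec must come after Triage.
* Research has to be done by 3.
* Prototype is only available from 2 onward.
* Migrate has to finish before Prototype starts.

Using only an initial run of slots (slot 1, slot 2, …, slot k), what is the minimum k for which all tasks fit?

The precedence chain requires at least 3 distinct slots.
With at most 2 per slot and 7 tasks, at least 4 slots are needed.
4 works (last occupied slot: 4): for example Docs -> 4; Spec -> 2; Research -> 3; QA -> 2; Migrate -> 1; Triage -> 1; Prototype -> 3.

4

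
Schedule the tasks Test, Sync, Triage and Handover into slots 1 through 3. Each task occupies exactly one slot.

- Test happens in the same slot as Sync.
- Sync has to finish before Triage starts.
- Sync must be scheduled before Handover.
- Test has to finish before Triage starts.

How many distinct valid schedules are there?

5

Splitting on Test: it can be 1 (4), 2 (1). Listing each branch's schedules as (Sync, Triage, Handover):
Test=1: (1,2,2) (1,2,3) (1,3,2) (1,3,3) — 4.
Test=2: (2,3,3) — 1.
Summing: 4 + 1 = 5.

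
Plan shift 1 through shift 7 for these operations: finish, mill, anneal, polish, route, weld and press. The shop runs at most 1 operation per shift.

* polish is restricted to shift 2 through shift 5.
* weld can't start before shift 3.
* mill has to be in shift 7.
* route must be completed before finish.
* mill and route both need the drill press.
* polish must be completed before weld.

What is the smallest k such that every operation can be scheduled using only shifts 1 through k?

7 shifts

The precedence chain requires at least 2 distinct shifts.
With at most 1 per shift and 7 operations, at least 7 shifts are needed.
mill can't be placed before shift 7, so the schedule must run through at least shift 7.
7 works (last occupied shift: shift 7): for example finish -> shift 4; polish -> shift 2; press -> shift 6; route -> shift 1; mill -> shift 7; weld -> shift 3; anneal -> shift 5.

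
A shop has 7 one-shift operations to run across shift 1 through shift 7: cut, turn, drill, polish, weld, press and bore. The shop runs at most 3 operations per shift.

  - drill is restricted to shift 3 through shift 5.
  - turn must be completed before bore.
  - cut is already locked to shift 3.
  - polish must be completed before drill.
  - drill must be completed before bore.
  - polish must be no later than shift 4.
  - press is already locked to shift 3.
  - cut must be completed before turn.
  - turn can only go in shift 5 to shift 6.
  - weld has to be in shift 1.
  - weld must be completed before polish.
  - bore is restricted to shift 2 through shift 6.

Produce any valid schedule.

cut in shift 3, polish in shift 2, bore in shift 6, weld in shift 1, turn in shift 5, drill in shift 3, press in shift 3

Checking: polish(shift 2) before drill(shift 3); drill(shift 3) before bore(shift 6); weld(shift 1) before polish(shift 2); cut(shift 3) before turn(shift 5); turn(shift 5) before bore(shift 6); polish=shift 2 in [shift 1,shift 4]; weld=shift 1 in [shift 1,shift 1]; drill=shift 3 in [shift 3,shift 5]; bore=shift 6 in [shift 2,shift 6]; cut=shift 3 in [shift 3,shift 3]; press=shift 3 in [shift 3,shift 3]; turn=shift 5 in [shift 5,shift 6]; max 3 per shift (cap 3).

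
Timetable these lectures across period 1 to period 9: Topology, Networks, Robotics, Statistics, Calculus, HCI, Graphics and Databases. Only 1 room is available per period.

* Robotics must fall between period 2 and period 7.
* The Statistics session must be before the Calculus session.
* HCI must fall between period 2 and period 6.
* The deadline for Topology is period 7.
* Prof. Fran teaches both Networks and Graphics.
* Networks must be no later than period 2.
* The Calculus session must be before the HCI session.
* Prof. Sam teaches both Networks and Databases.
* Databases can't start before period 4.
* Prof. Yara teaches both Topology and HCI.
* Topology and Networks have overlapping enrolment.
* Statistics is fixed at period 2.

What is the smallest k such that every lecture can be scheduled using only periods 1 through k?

The precedence chain requires at least 3 distinct periods.
With at most 1 per period and 8 lectures, at least 8 periods are needed.
Databases can't be placed before period 4, so the schedule must run through at least period 4.
8 works (last occupied period: period 8): for example Networks=period 1; Databases=period 5; Calculus=period 3; Robotics=period 6; Graphics=period 8; Topology=period 7; Statistics=period 2; HCI=period 4.

8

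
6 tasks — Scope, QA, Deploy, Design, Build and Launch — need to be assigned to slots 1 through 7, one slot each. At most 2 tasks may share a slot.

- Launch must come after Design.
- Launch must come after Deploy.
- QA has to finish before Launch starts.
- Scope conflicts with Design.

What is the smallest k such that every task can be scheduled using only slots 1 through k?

3

The precedence chain requires at least 2 distinct slots.
With at most 2 per slot and 6 tasks, at least 3 slots are needed.
3 works (last occupied slot: 3): for example Launch in 3; Deploy in 1; Scope in 3; Build in 2; Design in 2; QA in 1.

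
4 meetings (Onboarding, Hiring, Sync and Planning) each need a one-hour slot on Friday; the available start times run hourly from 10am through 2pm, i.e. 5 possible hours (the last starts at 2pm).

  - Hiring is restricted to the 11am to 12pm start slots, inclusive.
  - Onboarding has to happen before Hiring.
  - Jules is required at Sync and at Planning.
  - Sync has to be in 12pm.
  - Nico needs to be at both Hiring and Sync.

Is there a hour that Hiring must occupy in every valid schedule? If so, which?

Hiring's window is 11am–12pm.
Sync is fixed at 12pm, and Hiring can't share a hour with Sync.
So Hiring must be 11am.

11am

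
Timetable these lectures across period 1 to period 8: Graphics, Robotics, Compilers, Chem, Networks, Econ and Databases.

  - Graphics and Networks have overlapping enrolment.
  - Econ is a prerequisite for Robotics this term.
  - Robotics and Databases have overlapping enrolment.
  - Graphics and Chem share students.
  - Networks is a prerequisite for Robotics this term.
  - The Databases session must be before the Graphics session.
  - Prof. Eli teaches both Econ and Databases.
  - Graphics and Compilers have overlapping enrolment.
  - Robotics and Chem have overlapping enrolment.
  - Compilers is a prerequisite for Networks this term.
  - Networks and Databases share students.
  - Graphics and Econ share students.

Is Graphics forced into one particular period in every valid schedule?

No

Graphics can be period 2 (e.g. Robotics in period 4; Networks in period 3; Databases in period 1; Econ in period 3; Chem in period 1; Compilers in period 1; Graphics in period 2) or period 3 (e.g. Databases -> period 1, Graphics -> period 3, Chem -> period 1, Econ -> period 2, Networks -> period 2, Compilers -> period 1, Robotics -> period 3).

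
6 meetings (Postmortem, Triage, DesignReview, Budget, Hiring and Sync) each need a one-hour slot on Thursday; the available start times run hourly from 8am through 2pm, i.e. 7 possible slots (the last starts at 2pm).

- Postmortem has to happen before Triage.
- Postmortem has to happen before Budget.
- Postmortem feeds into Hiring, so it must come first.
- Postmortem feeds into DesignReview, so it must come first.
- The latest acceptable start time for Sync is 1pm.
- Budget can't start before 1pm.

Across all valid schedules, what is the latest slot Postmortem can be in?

1pm

Downstream work caps Postmortem at 1pm.
Postmortem at 1pm is achievable: DesignReview in 2pm; Triage in 2pm; Budget in 2pm; Hiring in 2pm; Postmortem in 1pm; Sync in 8am.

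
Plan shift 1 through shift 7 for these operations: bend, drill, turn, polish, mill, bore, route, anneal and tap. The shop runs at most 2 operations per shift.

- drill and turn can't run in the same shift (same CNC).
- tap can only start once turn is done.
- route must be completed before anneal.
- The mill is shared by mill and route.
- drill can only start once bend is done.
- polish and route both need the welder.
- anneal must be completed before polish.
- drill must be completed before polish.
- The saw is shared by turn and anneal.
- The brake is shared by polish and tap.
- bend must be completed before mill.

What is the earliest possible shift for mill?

shift 2

Precedence pushes mill to at least shift 2.
mill at shift 2 is achievable: bore in shift 3; route in shift 1; anneal in shift 3; tap in shift 5; turn in shift 4; drill in shift 2; polish in shift 4; bend in shift 1; mill in shift 2.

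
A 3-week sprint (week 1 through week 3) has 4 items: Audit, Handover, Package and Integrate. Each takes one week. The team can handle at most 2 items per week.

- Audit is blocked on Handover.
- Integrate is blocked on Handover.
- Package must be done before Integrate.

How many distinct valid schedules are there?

8

Splitting on Audit: it can be week 2 (3), week 3 (5). Listing each branch's schedules as (Handover, Package, Integrate) by week number:
Audit=week 2: (1,1,2) (1,1,3) (1,2,3) — 3.
Audit=week 3: (1,1,2) (1,1,3) (1,2,3) (2,1,3) (2,2,3) — 5.
Summing: 3 + 5 = 8.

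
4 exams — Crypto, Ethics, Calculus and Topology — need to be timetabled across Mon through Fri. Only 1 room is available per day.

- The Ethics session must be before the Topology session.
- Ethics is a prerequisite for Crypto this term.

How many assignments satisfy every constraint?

Splitting on Crypto: it can be Tue (6), Wed (10), Thu (12), Fri (12). Listing each branch's schedules as (Ethics, Calculus, Topology):
Crypto=Tue: (Mon,Wed,Thu) (Mon,Wed,Fri) (Mon,Thu,Wed) (Mon,Thu,Fri) (Mon,Fri,Wed) (Mon,Fri,Thu) — 6.
Crypto=Wed: (Mon,Tue,Thu) (Mon,Tue,Fri) (Mon,Thu,Tue) (Mon,Thu,Fri) (Mon,Fri,Tue) (Mon,Fri,Thu) (Tue,Mon,Thu) (Tue,Mon,Fri) (Tue,Thu,Fri) (Tue,Fri,Thu) — 10.
Crypto=Thu: (Mon,Tue,Wed) (Mon,Tue,Fri) (Mon,Wed,Tue) (Mon,Wed,Fri) (Mon,Fri,Tue) (Mon,Fri,Wed) (Tue,Mon,Wed) (Tue,Mon,Fri) (Tue,Wed,Fri) (Tue,Fri,Wed) (Wed,Mon,Fri) (Wed,Tue,Fri) — 12.
Crypto=Fri: (Mon,Tue,Wed) (Mon,Tue,Thu) (Mon,Wed,Tue) (Mon,Wed,Thu) (Mon,Thu,Tue) (Mon,Thu,Wed) (Tue,Mon,Wed) (Tue,Mon,Thu) (Tue,Wed,Thu) (Tue,Thu,Wed) (Wed,Mon,Thu) (Wed,Tue,Thu) — 12.
Summing: 6 + 10 + 12 + 12 = 40.

40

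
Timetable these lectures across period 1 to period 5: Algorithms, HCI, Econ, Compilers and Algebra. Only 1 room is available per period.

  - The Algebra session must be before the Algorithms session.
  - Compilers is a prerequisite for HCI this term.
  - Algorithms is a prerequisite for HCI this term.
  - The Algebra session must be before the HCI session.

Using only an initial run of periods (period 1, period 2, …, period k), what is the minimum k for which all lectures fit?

The precedence chain requires at least 3 distinct periods.
With at most 1 per period and 5 lectures, at least 5 periods are needed.
5 works (last occupied period: period 5): for example HCI in period 4; Compilers in period 3; Econ in period 5; Algorithms in period 2; Algebra in period 1.

5 periods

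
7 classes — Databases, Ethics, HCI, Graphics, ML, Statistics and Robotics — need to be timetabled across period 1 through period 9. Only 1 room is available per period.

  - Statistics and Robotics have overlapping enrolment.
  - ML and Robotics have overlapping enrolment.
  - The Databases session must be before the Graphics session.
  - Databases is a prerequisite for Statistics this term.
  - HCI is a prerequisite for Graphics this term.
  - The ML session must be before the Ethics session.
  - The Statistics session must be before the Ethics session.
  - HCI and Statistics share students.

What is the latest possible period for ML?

period 8

Downstream work caps ML at period 8.
ML at period 8 is achievable: ML -> period 8; Ethics -> period 9; Graphics -> period 3; HCI -> period 2; Databases -> period 1; Robotics -> period 5; Statistics -> period 4.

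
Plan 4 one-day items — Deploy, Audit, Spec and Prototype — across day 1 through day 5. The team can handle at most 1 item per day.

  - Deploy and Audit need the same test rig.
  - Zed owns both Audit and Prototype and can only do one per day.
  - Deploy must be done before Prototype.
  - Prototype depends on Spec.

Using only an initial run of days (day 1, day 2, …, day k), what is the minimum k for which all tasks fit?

The precedence chain requires at least 2 distinct days.
With at most 1 per day and 4 tasks, at least 4 days are needed.
4 works (last occupied day: day 4): for example Audit=day 4; Deploy=day 1; Prototype=day 3; Spec=day 2.

4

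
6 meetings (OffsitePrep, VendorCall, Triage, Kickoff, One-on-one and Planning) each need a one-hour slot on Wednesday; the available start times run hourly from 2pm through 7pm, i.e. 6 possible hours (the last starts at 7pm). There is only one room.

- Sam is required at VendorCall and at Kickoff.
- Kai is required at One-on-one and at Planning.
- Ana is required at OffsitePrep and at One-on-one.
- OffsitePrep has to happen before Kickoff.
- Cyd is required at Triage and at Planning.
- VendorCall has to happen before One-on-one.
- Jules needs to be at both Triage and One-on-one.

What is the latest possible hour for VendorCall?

Downstream work caps VendorCall at 6pm.
VendorCall at 6pm is achievable: Kickoff -> 3pm; Planning -> 5pm; One-on-one -> 7pm; Triage -> 4pm; OffsitePrep -> 2pm; VendorCall -> 6pm.

6pm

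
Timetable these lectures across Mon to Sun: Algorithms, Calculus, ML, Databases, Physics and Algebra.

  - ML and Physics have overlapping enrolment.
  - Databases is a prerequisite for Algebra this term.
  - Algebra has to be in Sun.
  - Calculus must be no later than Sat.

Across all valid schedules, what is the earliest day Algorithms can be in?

Algorithms at Mon is achievable: Physics in Tue, Calculus in Mon, Databases in Mon, Algorithms in Mon, ML in Mon, Algebra in Sun.

Mon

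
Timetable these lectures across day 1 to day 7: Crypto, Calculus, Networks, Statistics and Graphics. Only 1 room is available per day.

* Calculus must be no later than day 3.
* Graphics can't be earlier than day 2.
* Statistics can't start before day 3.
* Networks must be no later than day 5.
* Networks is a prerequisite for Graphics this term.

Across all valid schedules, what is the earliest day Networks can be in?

day 1

Networks's own window allows nothing later than day 5.
Networks at day 1 is achievable: Networks in day 1; Statistics in day 3; Crypto in day 5; Graphics in day 4; Calculus in day 2.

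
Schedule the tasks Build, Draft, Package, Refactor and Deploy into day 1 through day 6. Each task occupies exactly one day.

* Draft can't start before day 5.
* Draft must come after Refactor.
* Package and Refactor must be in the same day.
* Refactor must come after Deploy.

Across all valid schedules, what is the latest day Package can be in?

Package must be in the same day as Refactor, which can't be before day 2, so Package is at least day 2; Package must be in the same day as Refactor, which can't be after day 5, so Package is at most day 5.
Package at day 5 is achievable: Refactor -> day 5; Build -> day 1; Draft -> day 6; Deploy -> day 1; Package -> day 5.

day 5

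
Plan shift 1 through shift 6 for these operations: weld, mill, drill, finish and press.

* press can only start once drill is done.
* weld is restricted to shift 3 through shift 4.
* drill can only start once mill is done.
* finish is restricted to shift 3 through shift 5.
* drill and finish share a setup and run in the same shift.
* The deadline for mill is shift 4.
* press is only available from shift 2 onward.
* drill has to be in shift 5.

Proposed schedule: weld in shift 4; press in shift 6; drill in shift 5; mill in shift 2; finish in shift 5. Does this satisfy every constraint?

Yes

finish is restricted to shift 3 through shift 5 — holds.
drill has to be in shift 5 — holds.
press is only available from shift 2 onward — holds.
weld is restricted to shift 3 through shift 4 — holds.
The deadline for mill is shift 4 — holds.
press can only start once drill is done — holds.
drill can only start once mill is done — holds.
drill and finish share a setup and run in the same shift — holds.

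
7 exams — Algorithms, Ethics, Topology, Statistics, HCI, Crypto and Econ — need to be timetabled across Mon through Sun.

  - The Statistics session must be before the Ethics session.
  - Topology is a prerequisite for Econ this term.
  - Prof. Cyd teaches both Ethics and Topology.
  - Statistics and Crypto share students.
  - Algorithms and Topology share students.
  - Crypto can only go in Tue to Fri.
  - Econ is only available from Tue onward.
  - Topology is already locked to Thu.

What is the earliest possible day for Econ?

Econ is available from Tue; precedence pushes Econ to at least Fri.
Econ at Fri is achievable: Ethics=Tue, Algorithms=Mon, HCI=Mon, Econ=Fri, Topology=Thu, Statistics=Mon, Crypto=Tue.

Fri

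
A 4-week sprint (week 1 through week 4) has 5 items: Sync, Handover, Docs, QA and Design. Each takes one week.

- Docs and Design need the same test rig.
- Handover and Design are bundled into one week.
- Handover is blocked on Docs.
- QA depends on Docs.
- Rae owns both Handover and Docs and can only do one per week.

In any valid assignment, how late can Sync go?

week 4

Sync at week 4 is achievable: Docs -> week 1; Design -> week 2; QA -> week 2; Sync -> week 4; Handover -> week 2.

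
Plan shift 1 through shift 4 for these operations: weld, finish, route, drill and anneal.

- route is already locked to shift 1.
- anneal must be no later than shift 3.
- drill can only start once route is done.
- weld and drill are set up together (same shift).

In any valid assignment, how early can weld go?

shift 2

Weld must be in the same shift as drill, which can't be before shift 2, so weld is at least shift 2.
weld at shift 2 is achievable: anneal in shift 1; drill in shift 2; finish in shift 1; route in shift 1; weld in shift 2.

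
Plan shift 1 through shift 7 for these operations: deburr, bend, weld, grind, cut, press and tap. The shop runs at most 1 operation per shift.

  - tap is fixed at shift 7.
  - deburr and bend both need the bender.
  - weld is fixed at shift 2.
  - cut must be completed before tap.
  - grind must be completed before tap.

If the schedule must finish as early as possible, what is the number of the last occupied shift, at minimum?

The precedence chain requires at least 2 distinct shifts.
With at most 1 per shift and 7 operations, at least 7 shifts are needed.
tap can't be placed before shift 7, so the schedule must run through at least shift 7.
7 works (last occupied shift: shift 7): for example grind -> shift 1, cut -> shift 3, deburr -> shift 4, press -> shift 6, weld -> shift 2, bend -> shift 5, tap -> shift 7.

shift 7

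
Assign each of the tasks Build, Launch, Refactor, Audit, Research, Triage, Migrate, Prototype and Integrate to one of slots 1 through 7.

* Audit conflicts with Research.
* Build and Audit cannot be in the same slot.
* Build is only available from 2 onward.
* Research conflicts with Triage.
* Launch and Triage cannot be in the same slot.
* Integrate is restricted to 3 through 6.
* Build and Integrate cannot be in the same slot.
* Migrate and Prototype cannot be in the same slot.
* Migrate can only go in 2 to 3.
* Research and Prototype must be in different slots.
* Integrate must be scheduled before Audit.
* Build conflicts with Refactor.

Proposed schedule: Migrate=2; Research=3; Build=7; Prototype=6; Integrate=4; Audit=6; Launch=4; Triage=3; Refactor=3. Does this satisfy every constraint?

Research and Prototype must be in different slots — holds.
Launch and Triage cannot be in the same slot — holds.
Audit conflicts with Research — holds.
Migrate and Prototype cannot be in the same slot — holds.
Build conflicts with Refactor — holds.
Build is only available from 2 onward — holds.
Research conflicts with Triage — violated.
Migrate can only go in 2 to 3 — holds.
Integrate must be scheduled before Audit — holds.
Integrate is restricted to 3 through 6 — holds.
Build and Audit cannot be in the same slot — holds.
Build and Integrate cannot be in the same slot — holds.

No — it violates: Research conflicts with Triage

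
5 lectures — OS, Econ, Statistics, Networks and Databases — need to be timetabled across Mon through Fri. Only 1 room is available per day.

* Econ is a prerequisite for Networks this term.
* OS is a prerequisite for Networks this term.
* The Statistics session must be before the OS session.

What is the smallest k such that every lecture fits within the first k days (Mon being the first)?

The precedence chain requires at least 3 distinct days.
With at most 1 per day and 5 lectures, at least 5 days are needed.
5 works (last occupied day: Fri): for example Statistics=Mon, Networks=Thu, Econ=Wed, OS=Tue, Databases=Fri.

5 days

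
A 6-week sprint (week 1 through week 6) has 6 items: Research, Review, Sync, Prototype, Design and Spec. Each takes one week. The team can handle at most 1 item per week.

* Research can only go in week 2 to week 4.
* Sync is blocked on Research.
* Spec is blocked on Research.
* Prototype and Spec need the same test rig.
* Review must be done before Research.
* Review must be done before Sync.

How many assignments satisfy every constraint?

60

Splitting on Research: it can be week 2 (24), week 3 (24), week 4 (12). Listing each branch's schedules as (Review, Sync, Prototype, Design, Spec) by week number:
Research=week 2: (1,3,4,5,6) (1,3,4,6,5) (1,3,5,4,6) (1,3,5,6,4) (1,3,6,4,5) (1,3,6,5,4) (1,4,3,5,6) (1,4,3,6,5) (1,4,5,3,6) (1,4,5,6,3) (1,4,6,3,5) (1,4,6,5,3) (1,5,3,4,6) (1,5,3,6,4) (1,5,4,3,6) (1,5,4,6,3) (1,5,6,3,4) (1,5,6,4,3) (1,6,3,4,5) (1,6,3,5,4) (1,6,4,3,5) (1,6,4,5,3) (1,6,5,3,4) (1,6,5,4,3) — 24.
Research=week 3: (1,4,2,5,6) (1,4,2,6,5) (1,4,5,2,6) (1,4,6,2,5) (1,5,2,4,6) (1,5,2,6,4) (1,5,4,2,6) (1,5,6,2,4) (1,6,2,4,5) (1,6,2,5,4) (1,6,4,2,5) (1,6,5,2,4) (2,4,1,5,6) (2,4,1,6,5) (2,4,5,1,6) (2,4,6,1,5) (2,5,1,4,6) (2,5,1,6,4) (2,5,4,1,6) (2,5,6,1,4) (2,6,1,4,5) (2,6,1,5,4) (2,6,4,1,5) (2,6,5,1,4) — 24.
Research=week 4: (1,5,2,3,6) (1,5,3,2,6) (1,6,2,3,5) (1,6,3,2,5) (2,5,1,3,6) (2,5,3,1,6) (2,6,1,3,5) (2,6,3,1,5) (3,5,1,2,6) (3,5,2,1,6) (3,6,1,2,5) (3,6,2,1,5) — 12.
Summing: 24 + 24 + 12 = 60.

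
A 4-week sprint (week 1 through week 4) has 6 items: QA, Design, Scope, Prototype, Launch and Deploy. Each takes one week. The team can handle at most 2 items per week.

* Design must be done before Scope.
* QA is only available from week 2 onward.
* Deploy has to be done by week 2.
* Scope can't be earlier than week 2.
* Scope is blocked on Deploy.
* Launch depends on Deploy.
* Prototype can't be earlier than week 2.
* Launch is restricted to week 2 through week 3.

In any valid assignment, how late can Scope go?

week 4

Scope is available from week 2.
Scope at week 4 is achievable: QA -> week 2; Launch -> week 2; Design -> week 1; Deploy -> week 1; Scope -> week 4; Prototype -> week 3.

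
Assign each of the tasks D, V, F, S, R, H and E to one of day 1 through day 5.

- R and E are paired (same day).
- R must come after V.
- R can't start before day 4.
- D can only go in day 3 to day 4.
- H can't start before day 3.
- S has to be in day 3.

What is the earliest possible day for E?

E must be in the same day as R, which can't be before day 4, so E is at least day 4.
E at day 4 is achievable: S in day 3; E in day 4; V in day 1; F in day 1; H in day 3; D in day 3; R in day 4.

day 4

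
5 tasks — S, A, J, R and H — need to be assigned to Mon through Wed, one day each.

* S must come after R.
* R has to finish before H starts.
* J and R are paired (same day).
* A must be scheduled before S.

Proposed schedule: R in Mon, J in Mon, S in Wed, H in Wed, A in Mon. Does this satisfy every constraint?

J and R are paired (same day) — holds.
R has to finish before H starts — holds.
A must be scheduled before S — holds.
S must come after R — holds.

Valid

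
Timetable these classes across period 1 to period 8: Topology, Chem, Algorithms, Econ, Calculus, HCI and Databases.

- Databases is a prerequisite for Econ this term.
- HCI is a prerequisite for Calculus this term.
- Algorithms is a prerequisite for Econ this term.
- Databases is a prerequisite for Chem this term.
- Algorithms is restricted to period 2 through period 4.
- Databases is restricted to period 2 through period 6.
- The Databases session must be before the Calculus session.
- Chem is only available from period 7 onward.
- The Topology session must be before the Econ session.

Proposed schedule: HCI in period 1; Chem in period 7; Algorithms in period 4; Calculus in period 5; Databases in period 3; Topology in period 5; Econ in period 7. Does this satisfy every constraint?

Valid

Databases is a prerequisite for Chem this term — holds.
The Databases session must be before the Calculus session — holds.
Algorithms is a prerequisite for Econ this term — holds.
The Topology session must be before the Econ session — holds.
Chem is only available from period 7 onward — holds.
Algorithms is restricted to period 2 through period 4 — holds.
Databases is a prerequisite for Econ this term — holds.
Databases is restricted to period 2 through period 6 — holds.
HCI is a prerequisite for Calculus this term — holds.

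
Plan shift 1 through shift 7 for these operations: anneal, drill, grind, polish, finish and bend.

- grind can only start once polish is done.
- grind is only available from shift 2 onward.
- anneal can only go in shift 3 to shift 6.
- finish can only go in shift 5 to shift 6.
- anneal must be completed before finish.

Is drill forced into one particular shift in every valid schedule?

No

drill can be shift 1 (e.g. drill=shift 1; finish=shift 5; grind=shift 2; polish=shift 1; anneal=shift 3; bend=shift 1) or shift 2 (e.g. bend -> shift 1, anneal -> shift 3, finish -> shift 5, polish -> shift 1, drill -> shift 2, grind -> shift 2).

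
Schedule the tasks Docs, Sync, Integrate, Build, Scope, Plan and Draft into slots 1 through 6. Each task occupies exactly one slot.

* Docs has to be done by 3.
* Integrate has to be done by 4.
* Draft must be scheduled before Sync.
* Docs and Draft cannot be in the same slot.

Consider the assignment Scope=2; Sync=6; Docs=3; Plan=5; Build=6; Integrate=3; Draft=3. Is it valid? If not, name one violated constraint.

Integrate has to be done by 4 — holds.
Draft must be scheduled before Sync — holds.
Docs has to be done by 3 — holds.
Docs and Draft cannot be in the same slot — violated.

No — it violates: Docs and Draft cannot be in the same slot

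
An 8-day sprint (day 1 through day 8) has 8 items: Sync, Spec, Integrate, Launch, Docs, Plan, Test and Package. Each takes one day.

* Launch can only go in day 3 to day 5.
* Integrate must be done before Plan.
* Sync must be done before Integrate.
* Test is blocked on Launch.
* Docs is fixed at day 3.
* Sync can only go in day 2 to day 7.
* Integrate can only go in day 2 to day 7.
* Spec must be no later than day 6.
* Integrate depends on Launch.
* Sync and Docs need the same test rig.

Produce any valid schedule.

Integrate -> day 4; Docs -> day 3; Package -> day 1; Plan -> day 5; Sync -> day 2; Launch -> day 3; Spec -> day 1; Test -> day 4

Checking: Sync(day 2) before Integrate(day 4); Launch(day 3) before Test(day 4); Launch(day 3) before Integrate(day 4); Integrate(day 4) before Plan(day 5); Sync(day 2) != Docs(day 3); Docs=day 3 in [day 3,day 3]; Launch=day 3 in [day 3,day 5]; Sync=day 2 in [day 2,day 7]; Spec=day 1 in [day 1,day 6]; Integrate=day 4 in [day 2,day 7].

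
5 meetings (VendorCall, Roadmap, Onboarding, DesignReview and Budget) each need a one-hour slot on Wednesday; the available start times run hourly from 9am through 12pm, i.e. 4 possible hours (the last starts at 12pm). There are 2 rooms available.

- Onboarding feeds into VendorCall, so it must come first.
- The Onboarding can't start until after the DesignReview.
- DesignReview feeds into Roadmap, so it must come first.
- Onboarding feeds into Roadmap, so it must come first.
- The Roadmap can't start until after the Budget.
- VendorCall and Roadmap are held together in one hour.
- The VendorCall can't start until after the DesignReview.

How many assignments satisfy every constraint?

Splitting on VendorCall: it can be 11am (2), 12pm (9). Listing each branch's schedules as (Roadmap, Onboarding, DesignReview, Budget):
VendorCall=11am: (11am,10am,9am,9am) (11am,10am,9am,10am) — 2.
VendorCall=12pm: (12pm,10am,9am,9am) (12pm,10am,9am,10am) (12pm,10am,9am,11am) (12pm,11am,9am,9am) (12pm,11am,9am,10am) (12pm,11am,9am,11am) (12pm,11am,10am,9am) (12pm,11am,10am,10am) (12pm,11am,10am,11am) — 9.
Summing: 2 + 9 = 11.

11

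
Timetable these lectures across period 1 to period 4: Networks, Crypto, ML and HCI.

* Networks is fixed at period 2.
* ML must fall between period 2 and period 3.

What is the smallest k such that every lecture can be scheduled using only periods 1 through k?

Networks can't be placed before period 2, so the schedule must run through at least period 2.
2 works (last occupied period: period 2): for example HCI=period 1, ML=period 2, Crypto=period 1, Networks=period 2.

2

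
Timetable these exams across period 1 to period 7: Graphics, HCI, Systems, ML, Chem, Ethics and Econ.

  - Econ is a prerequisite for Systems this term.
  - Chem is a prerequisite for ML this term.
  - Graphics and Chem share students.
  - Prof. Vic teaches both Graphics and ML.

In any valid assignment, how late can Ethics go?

period 7

Ethics at period 7 is achievable: Graphics -> period 3, HCI -> period 1, Econ -> period 1, Ethics -> period 7, Chem -> period 1, ML -> period 2, Systems -> period 2.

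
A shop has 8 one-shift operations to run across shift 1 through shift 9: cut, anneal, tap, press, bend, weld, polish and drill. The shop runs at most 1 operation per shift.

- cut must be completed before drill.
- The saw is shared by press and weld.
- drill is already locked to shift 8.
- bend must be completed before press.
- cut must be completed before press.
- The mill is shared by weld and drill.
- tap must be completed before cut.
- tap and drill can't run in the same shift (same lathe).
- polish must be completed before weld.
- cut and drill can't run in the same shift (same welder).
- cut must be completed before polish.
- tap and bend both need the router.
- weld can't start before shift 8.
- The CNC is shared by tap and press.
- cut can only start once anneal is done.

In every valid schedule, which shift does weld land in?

weld's window is shift 8–shift 9.
drill is fixed at shift 8, and weld can't share a shift with drill.
So weld must be shift 9.

shift 9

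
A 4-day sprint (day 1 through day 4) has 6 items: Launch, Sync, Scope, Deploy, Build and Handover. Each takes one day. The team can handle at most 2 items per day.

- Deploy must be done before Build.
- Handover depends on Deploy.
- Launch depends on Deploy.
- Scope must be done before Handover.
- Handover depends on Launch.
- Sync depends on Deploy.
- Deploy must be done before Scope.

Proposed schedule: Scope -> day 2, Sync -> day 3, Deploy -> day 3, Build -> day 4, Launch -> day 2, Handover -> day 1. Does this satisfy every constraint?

Scope must be done before Handover — violated.
The team can handle at most 2 items per day — holds.
Handover depends on Launch — violated.
Deploy must be done before Scope — violated.
Sync depends on Deploy — violated.
Handover depends on Deploy — violated.
Deploy must be done before Build — holds.
Launch depends on Deploy — violated.

Invalid. Handover depends on Deploy.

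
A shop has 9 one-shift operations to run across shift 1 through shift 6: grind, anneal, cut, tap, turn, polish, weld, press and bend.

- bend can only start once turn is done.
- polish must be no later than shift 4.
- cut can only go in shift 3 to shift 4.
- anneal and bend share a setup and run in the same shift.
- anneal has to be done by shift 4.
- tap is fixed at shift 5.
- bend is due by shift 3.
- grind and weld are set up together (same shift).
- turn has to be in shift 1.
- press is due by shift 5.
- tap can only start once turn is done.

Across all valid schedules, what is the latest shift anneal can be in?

shift 3

Anneal must be in the same shift as bend, which can't be before shift 2, so anneal is at least shift 2; anneal's own window allows nothing later than shift 4; anneal must be in the same shift as bend, which can't be after shift 3, so anneal is at most shift 3.
anneal at shift 3 is achievable: turn -> shift 1; polish -> shift 1; grind -> shift 1; weld -> shift 1; cut -> shift 3; anneal -> shift 3; bend -> shift 3; tap -> shift 5; press -> shift 1.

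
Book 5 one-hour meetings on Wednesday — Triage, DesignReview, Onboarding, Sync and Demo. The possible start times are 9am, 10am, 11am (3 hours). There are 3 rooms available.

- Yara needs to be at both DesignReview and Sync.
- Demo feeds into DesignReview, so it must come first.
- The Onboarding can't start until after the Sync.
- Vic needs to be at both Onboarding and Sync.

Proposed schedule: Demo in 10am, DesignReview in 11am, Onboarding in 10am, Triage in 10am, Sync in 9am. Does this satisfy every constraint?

Demo feeds into DesignReview, so it must come first — holds.
Vic needs to be at both Onboarding and Sync — holds.
There are 3 rooms available — holds.
The Onboarding can't start until after the Sync — holds.
Yara needs to be at both DesignReview and Sync — holds.

Valid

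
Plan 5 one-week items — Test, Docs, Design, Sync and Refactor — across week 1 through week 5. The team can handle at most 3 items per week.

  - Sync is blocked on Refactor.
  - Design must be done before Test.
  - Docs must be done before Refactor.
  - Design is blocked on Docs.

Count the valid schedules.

Splitting on Test: it can be week 3 (6), week 4 (15), week 5 (25). Listing each branch's schedules as (Docs, Design, Sync, Refactor) by week number:
Test=week 3: (1,2,3,2) (1,2,4,2) (1,2,4,3) (1,2,5,2) (1,2,5,3) (1,2,5,4) — 6.
Test=week 4: (1,2,3,2) (1,2,4,2) (1,2,4,3) (1,2,5,2) (1,2,5,3) (1,2,5,4) (1,3,3,2) (1,3,4,2) (1,3,4,3) (1,3,5,2) (1,3,5,3) (1,3,5,4) (2,3,4,3) (2,3,5,3) (2,3,5,4) — 15.
Test=week 5: (1,2,3,2) (1,2,4,2) (1,2,4,3) (1,2,5,2) (1,2,5,3) (1,2,5,4) (1,3,3,2) (1,3,4,2) (1,3,4,3) (1,3,5,2) (1,3,5,3) (1,3,5,4) (1,4,3,2) (1,4,4,2) (1,4,4,3) (1,4,5,2) (1,4,5,3) (1,4,5,4) (2,3,4,3) (2,3,5,3) (2,3,5,4) (2,4,4,3) (2,4,5,3) (2,4,5,4) (3,4,5,4) — 25.
Summing: 6 + 15 + 25 = 46.

46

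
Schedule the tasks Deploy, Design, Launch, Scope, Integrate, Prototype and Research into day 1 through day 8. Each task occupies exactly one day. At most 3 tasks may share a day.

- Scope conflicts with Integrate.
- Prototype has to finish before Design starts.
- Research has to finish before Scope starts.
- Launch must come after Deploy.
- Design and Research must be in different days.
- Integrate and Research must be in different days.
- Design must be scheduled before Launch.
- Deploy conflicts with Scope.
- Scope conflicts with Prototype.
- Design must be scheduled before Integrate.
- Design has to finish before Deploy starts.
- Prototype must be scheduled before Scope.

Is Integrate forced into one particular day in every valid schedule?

No

Integrate can be day 3 (e.g. Scope -> day 2; Deploy -> day 3; Launch -> day 4; Research -> day 1; Design -> day 2; Prototype -> day 1; Integrate -> day 3) or day 4 (e.g. Integrate -> day 4, Launch -> day 4, Prototype -> day 1, Deploy -> day 3, Scope -> day 2, Design -> day 2, Research -> day 1).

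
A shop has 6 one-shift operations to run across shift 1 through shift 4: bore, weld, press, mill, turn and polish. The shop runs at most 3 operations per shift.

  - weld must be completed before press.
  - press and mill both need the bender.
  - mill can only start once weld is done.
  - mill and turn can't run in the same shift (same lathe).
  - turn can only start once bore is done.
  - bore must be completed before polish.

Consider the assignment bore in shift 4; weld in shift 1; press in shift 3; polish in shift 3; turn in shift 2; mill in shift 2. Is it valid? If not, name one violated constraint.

The shop runs at most 3 operations per shift — holds.
mill can only start once weld is done — holds.
turn can only start once bore is done — violated.
press and mill both need the bender — holds.
bore must be completed before polish — violated.
mill and turn can't run in the same shift (same lathe) — violated.
weld must be completed before press — holds.

No — it violates: turn can only start once bore is done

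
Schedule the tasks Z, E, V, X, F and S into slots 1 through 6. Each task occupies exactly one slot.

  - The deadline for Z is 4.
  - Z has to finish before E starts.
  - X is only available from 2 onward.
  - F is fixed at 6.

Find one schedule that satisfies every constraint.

F=6, Z=1, S=1, V=1, E=2, X=2

Checking: Z(1) before E(2); Z=1 in [1,4]; F=6 in [6,6]; X=2 in [2,6].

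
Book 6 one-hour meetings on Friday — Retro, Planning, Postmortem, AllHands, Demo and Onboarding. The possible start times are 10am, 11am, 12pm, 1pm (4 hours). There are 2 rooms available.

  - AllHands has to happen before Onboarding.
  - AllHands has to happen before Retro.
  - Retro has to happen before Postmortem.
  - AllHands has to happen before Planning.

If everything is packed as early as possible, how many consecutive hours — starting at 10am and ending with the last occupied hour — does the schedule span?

The precedence chain requires at least 3 distinct hours.
With at most 2 per hour and 6 meetings, at least 3 hours are needed.
3 works (last occupied hour: 12pm): for example Planning in 11am, Demo in 10am, AllHands in 10am, Retro in 11am, Onboarding in 12pm, Postmortem in 12pm.

3 hours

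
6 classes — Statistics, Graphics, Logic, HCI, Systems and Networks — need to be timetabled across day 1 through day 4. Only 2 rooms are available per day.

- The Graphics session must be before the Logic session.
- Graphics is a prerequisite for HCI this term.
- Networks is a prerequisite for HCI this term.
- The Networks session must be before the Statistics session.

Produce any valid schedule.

HCI=day 2; Networks=day 1; Systems=day 3; Logic=day 3; Statistics=day 2; Graphics=day 1

Checking: Graphics(day 1) before Logic(day 3); Networks(day 1) before HCI(day 2); Networks(day 1) before Statistics(day 2); Graphics(day 1) before HCI(day 2); max 2 per day (cap 2).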